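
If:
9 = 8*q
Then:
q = 9/8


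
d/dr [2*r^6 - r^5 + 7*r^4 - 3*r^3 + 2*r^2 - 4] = r*(12*r^4 - 5*r^3 + 28*r^2 - 9*r + 4)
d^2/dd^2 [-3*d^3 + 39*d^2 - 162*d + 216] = 78 - 18*d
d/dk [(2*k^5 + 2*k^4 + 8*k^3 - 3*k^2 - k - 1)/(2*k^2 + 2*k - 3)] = (12*k^6 + 24*k^5 - 2*k^4 + 8*k^3 - 76*k^2 + 22*k + 5)/(4*k^4 + 8*k^3 - 8*k^2 - 12*k + 9)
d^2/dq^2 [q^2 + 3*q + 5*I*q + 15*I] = 2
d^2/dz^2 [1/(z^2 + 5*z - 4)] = 2*(-z^2 - 5*z + (2*z + 5)^2 + 4)/(z^2 + 5*z - 4)^3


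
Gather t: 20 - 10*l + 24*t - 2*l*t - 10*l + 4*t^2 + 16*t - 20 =-20*l + 4*t^2 + t*(40 - 2*l)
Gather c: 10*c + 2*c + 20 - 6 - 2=12*c + 12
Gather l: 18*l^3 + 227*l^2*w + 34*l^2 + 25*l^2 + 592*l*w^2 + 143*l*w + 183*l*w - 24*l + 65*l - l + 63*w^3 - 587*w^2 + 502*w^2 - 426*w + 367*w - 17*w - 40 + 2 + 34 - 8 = 18*l^3 + l^2*(227*w + 59) + l*(592*w^2 + 326*w + 40) + 63*w^3 - 85*w^2 - 76*w - 12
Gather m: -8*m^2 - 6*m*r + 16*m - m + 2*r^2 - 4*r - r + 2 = -8*m^2 + m*(15 - 6*r) + 2*r^2 - 5*r + 2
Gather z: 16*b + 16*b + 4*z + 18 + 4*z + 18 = 32*b + 8*z + 36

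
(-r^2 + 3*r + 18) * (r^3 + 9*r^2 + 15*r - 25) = -r^5 - 6*r^4 + 30*r^3 + 232*r^2 + 195*r - 450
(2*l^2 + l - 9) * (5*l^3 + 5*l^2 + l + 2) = 10*l^5 + 15*l^4 - 38*l^3 - 40*l^2 - 7*l - 18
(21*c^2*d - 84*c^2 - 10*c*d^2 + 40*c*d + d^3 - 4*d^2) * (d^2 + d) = 21*c^2*d^3 - 63*c^2*d^2 - 84*c^2*d - 10*c*d^4 + 30*c*d^3 + 40*c*d^2 + d^5 - 3*d^4 - 4*d^3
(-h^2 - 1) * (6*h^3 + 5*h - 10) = -6*h^5 - 11*h^3 + 10*h^2 - 5*h + 10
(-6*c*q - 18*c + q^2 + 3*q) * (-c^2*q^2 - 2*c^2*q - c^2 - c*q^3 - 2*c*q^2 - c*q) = 6*c^3*q^3 + 30*c^3*q^2 + 42*c^3*q + 18*c^3 + 5*c^2*q^4 + 25*c^2*q^3 + 35*c^2*q^2 + 15*c^2*q - c*q^5 - 5*c*q^4 - 7*c*q^3 - 3*c*q^2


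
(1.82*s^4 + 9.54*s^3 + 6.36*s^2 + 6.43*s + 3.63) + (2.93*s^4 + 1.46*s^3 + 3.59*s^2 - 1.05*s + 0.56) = 4.75*s^4 + 11.0*s^3 + 9.95*s^2 + 5.38*s + 4.19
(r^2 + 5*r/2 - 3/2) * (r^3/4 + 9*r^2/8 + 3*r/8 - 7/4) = r^5/4 + 7*r^4/4 + 45*r^3/16 - 5*r^2/2 - 79*r/16 + 21/8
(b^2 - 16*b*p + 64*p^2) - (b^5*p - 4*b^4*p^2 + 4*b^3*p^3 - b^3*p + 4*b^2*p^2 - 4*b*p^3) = -b^5*p + 4*b^4*p^2 - 4*b^3*p^3 + b^3*p - 4*b^2*p^2 + b^2 + 4*b*p^3 - 16*b*p + 64*p^2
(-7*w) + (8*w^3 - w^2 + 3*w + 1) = 8*w^3 - w^2 - 4*w + 1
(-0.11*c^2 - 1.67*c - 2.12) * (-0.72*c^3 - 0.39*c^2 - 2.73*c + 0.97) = 0.0792*c^5 + 1.2453*c^4 + 2.478*c^3 + 5.2792*c^2 + 4.1677*c - 2.0564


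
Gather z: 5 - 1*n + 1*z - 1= -n + z + 4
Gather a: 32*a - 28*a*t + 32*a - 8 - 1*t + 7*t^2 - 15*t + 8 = a*(64 - 28*t) + 7*t^2 - 16*t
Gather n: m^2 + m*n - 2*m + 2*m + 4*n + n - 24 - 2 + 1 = m^2 + n*(m + 5) - 25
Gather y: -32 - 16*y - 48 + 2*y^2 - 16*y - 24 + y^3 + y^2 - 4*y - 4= y^3 + 3*y^2 - 36*y - 108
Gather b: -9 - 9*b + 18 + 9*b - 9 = 0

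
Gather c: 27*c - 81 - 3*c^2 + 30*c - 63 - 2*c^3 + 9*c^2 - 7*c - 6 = -2*c^3 + 6*c^2 + 50*c - 150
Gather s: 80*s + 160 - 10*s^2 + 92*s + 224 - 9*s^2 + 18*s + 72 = -19*s^2 + 190*s + 456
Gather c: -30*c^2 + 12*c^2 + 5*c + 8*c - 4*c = -18*c^2 + 9*c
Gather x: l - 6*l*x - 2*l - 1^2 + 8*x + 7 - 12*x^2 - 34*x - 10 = -l - 12*x^2 + x*(-6*l - 26) - 4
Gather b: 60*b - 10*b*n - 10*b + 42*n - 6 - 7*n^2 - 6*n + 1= b*(50 - 10*n) - 7*n^2 + 36*n - 5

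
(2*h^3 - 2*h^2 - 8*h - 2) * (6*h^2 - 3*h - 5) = 12*h^5 - 18*h^4 - 52*h^3 + 22*h^2 + 46*h + 10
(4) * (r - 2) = 4*r - 8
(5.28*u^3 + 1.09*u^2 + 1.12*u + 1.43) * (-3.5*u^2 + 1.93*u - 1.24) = -18.48*u^5 + 6.3754*u^4 - 8.3635*u^3 - 4.195*u^2 + 1.3711*u - 1.7732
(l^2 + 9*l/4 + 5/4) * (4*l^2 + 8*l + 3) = 4*l^4 + 17*l^3 + 26*l^2 + 67*l/4 + 15/4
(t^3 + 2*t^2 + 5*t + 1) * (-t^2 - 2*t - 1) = -t^5 - 4*t^4 - 10*t^3 - 13*t^2 - 7*t - 1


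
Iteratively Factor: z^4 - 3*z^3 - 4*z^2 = (z + 1)*(z^3 - 4*z^2) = z*(z + 1)*(z^2 - 4*z) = z^2*(z + 1)*(z - 4)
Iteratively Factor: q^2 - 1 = (q - 1)*(q + 1)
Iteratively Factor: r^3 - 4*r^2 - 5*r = (r)*(r^2 - 4*r - 5) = r*(r - 5)*(r + 1)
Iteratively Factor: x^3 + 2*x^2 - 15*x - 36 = (x + 3)*(x^2 - x - 12) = (x + 3)^2*(x - 4)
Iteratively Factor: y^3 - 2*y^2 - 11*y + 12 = (y - 1)*(y^2 - y - 12) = (y - 1)*(y + 3)*(y - 4)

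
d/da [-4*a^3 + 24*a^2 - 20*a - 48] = -12*a^2 + 48*a - 20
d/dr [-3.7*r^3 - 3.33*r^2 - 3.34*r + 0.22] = -11.1*r^2 - 6.66*r - 3.34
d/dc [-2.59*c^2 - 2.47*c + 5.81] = -5.18*c - 2.47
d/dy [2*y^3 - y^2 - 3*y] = 6*y^2 - 2*y - 3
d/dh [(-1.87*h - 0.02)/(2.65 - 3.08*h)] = (13.295315 - 15.452668*h)/(3.08*h - 2.65)^3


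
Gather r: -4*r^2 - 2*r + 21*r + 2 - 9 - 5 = -4*r^2 + 19*r - 12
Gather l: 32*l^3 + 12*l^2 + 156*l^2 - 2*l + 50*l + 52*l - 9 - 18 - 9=32*l^3 + 168*l^2 + 100*l - 36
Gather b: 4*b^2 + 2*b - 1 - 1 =4*b^2 + 2*b - 2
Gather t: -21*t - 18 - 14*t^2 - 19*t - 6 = -14*t^2 - 40*t - 24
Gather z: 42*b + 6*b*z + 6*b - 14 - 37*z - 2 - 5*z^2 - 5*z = 48*b - 5*z^2 + z*(6*b - 42) - 16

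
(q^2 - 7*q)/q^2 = (q - 7)/q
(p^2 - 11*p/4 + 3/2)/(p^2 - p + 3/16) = 4*(p - 2)/(4*p - 1)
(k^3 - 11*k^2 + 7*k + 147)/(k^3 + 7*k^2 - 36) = (k^2 - 14*k + 49)/(k^2 + 4*k - 12)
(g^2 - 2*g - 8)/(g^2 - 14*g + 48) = (g^2 - 2*g - 8)/(g^2 - 14*g + 48)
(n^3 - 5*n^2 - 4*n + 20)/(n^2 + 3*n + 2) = (n^2 - 7*n + 10)/(n + 1)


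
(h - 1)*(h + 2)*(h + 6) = h^3 + 7*h^2 + 4*h - 12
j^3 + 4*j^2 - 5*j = j*(j - 1)*(j + 5)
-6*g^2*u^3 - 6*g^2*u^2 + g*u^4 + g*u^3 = u^2*(-6*g + u)*(g*u + g)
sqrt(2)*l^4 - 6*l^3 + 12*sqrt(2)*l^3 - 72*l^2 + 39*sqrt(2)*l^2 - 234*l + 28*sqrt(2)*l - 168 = (l + 4)*(l + 7)*(l - 3*sqrt(2))*(sqrt(2)*l + sqrt(2))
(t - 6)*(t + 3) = t^2 - 3*t - 18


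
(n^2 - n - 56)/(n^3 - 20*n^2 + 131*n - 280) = (n + 7)/(n^2 - 12*n + 35)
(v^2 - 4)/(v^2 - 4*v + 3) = (v^2 - 4)/(v^2 - 4*v + 3)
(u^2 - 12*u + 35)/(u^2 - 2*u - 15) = (u - 7)/(u + 3)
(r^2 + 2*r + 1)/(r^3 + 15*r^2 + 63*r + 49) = (r + 1)/(r^2 + 14*r + 49)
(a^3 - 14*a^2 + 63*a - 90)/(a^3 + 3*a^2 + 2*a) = (a^3 - 14*a^2 + 63*a - 90)/(a*(a^2 + 3*a + 2))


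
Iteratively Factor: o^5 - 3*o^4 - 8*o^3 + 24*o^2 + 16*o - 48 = (o + 2)*(o^4 - 5*o^3 + 2*o^2 + 20*o - 24) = (o - 3)*(o + 2)*(o^3 - 2*o^2 - 4*o + 8) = (o - 3)*(o - 2)*(o + 2)*(o^2 - 4) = (o - 3)*(o - 2)*(o + 2)^2*(o - 2)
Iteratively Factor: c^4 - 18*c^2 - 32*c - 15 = (c + 1)*(c^3 - c^2 - 17*c - 15) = (c + 1)*(c + 3)*(c^2 - 4*c - 5) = (c + 1)^2*(c + 3)*(c - 5)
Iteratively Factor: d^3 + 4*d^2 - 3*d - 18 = (d - 2)*(d^2 + 6*d + 9) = (d - 2)*(d + 3)*(d + 3)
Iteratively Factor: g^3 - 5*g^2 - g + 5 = (g + 1)*(g^2 - 6*g + 5) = (g - 5)*(g + 1)*(g - 1)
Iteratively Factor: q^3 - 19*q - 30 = (q - 5)*(q^2 + 5*q + 6) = (q - 5)*(q + 2)*(q + 3)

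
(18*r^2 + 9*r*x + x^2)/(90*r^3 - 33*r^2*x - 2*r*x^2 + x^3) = (3*r + x)/(15*r^2 - 8*r*x + x^2)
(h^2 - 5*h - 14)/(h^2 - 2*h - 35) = (h + 2)/(h + 5)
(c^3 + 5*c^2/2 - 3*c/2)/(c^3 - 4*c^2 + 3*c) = (2*c^2 + 5*c - 3)/(2*(c^2 - 4*c + 3))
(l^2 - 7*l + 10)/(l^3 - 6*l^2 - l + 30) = (l - 2)/(l^2 - l - 6)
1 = 1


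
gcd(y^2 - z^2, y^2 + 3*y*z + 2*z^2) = y + z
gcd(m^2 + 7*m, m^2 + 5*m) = m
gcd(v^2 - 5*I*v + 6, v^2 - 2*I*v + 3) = v + I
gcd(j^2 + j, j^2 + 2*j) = j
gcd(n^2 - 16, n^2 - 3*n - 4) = n - 4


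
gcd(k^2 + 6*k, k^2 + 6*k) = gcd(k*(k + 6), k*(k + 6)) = k^2 + 6*k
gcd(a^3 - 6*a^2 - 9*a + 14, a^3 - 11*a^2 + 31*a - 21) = a^2 - 8*a + 7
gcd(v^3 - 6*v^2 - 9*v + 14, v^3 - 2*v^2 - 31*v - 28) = v - 7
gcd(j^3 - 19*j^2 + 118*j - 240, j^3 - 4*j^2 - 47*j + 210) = j^2 - 11*j + 30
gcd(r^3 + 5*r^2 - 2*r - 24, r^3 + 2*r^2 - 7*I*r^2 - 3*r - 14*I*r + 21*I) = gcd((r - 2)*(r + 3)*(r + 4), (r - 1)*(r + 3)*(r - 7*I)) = r + 3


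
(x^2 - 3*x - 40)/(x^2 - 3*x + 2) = (x^2 - 3*x - 40)/(x^2 - 3*x + 2)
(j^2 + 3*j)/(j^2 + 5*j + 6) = j/(j + 2)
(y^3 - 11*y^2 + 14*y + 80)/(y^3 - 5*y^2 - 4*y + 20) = (y - 8)/(y - 2)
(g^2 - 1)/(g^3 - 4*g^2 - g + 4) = 1/(g - 4)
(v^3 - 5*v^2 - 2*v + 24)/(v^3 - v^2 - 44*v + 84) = (v^3 - 5*v^2 - 2*v + 24)/(v^3 - v^2 - 44*v + 84)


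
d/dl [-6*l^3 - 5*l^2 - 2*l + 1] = -18*l^2 - 10*l - 2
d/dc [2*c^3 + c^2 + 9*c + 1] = 6*c^2 + 2*c + 9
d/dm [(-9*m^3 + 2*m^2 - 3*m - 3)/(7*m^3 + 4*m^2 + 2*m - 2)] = (-50*m^4 + 6*m^3 + 133*m^2 + 16*m + 12)/(49*m^6 + 56*m^5 + 44*m^4 - 12*m^3 - 12*m^2 - 8*m + 4)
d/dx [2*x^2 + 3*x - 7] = 4*x + 3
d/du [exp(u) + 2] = exp(u)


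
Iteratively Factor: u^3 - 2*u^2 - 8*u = (u)*(u^2 - 2*u - 8) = u*(u - 4)*(u + 2)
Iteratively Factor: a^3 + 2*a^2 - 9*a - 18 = (a + 3)*(a^2 - a - 6) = (a + 2)*(a + 3)*(a - 3)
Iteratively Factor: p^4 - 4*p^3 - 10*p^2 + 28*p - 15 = (p - 5)*(p^3 + p^2 - 5*p + 3) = (p - 5)*(p + 3)*(p^2 - 2*p + 1) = (p - 5)*(p - 1)*(p + 3)*(p - 1)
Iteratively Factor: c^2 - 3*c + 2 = (c - 1)*(c - 2)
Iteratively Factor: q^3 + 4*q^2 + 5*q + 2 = (q + 2)*(q^2 + 2*q + 1) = (q + 1)*(q + 2)*(q + 1)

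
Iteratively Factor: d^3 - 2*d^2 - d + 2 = (d - 2)*(d^2 - 1) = (d - 2)*(d - 1)*(d + 1)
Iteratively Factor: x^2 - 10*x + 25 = (x - 5)*(x - 5)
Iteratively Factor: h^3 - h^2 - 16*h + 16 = (h - 1)*(h^2 - 16) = (h - 4)*(h - 1)*(h + 4)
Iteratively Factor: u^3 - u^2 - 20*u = (u)*(u^2 - u - 20) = u*(u - 5)*(u + 4)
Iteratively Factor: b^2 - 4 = (b - 2)*(b + 2)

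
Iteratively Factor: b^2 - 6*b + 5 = (b - 5)*(b - 1)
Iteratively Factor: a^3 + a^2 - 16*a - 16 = (a + 4)*(a^2 - 3*a - 4) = (a + 1)*(a + 4)*(a - 4)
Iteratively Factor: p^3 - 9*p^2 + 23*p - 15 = (p - 1)*(p^2 - 8*p + 15) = (p - 3)*(p - 1)*(p - 5)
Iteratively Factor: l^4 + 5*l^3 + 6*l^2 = (l + 2)*(l^3 + 3*l^2) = l*(l + 2)*(l^2 + 3*l) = l*(l + 2)*(l + 3)*(l)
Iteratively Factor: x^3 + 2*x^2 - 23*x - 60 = (x + 3)*(x^2 - x - 20) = (x - 5)*(x + 3)*(x + 4)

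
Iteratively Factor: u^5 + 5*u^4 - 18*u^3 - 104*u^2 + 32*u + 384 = (u - 2)*(u^4 + 7*u^3 - 4*u^2 - 112*u - 192) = (u - 2)*(u + 4)*(u^3 + 3*u^2 - 16*u - 48) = (u - 2)*(u + 4)^2*(u^2 - u - 12) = (u - 2)*(u + 3)*(u + 4)^2*(u - 4)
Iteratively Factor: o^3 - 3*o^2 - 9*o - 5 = (o + 1)*(o^2 - 4*o - 5) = (o + 1)^2*(o - 5)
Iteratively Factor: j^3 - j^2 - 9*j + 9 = (j - 1)*(j^2 - 9) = (j - 1)*(j + 3)*(j - 3)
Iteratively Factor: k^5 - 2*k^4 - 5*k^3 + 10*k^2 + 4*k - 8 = (k - 2)*(k^4 - 5*k^2 + 4) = (k - 2)*(k - 1)*(k^3 + k^2 - 4*k - 4) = (k - 2)*(k - 1)*(k + 2)*(k^2 - k - 2) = (k - 2)*(k - 1)*(k + 1)*(k + 2)*(k - 2)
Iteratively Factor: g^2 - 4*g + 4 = (g - 2)*(g - 2)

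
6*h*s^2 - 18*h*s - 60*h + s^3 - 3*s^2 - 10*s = (6*h + s)*(s - 5)*(s + 2)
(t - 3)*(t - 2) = t^2 - 5*t + 6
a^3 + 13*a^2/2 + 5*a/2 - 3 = (a - 1/2)*(a + 1)*(a + 6)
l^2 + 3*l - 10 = (l - 2)*(l + 5)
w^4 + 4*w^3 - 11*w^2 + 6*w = w*(w - 1)^2*(w + 6)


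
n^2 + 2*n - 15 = (n - 3)*(n + 5)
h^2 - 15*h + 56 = (h - 8)*(h - 7)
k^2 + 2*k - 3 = (k - 1)*(k + 3)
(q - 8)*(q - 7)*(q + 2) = q^3 - 13*q^2 + 26*q + 112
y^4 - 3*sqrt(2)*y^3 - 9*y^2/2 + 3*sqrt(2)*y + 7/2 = (y - 1)*(y + 1)*(y - 7*sqrt(2)/2)*(y + sqrt(2)/2)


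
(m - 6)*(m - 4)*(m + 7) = m^3 - 3*m^2 - 46*m + 168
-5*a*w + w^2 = w*(-5*a + w)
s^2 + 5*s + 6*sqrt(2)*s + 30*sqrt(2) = (s + 5)*(s + 6*sqrt(2))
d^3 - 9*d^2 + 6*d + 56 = (d - 7)*(d - 4)*(d + 2)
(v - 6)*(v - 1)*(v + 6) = v^3 - v^2 - 36*v + 36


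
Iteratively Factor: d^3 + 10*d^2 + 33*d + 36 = (d + 3)*(d^2 + 7*d + 12) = (d + 3)^2*(d + 4)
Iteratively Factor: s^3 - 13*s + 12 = (s - 1)*(s^2 + s - 12) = (s - 3)*(s - 1)*(s + 4)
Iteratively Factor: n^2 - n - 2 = (n - 2)*(n + 1)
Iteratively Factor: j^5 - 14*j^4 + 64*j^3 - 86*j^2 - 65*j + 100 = (j + 1)*(j^4 - 15*j^3 + 79*j^2 - 165*j + 100) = (j - 1)*(j + 1)*(j^3 - 14*j^2 + 65*j - 100) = (j - 4)*(j - 1)*(j + 1)*(j^2 - 10*j + 25) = (j - 5)*(j - 4)*(j - 1)*(j + 1)*(j - 5)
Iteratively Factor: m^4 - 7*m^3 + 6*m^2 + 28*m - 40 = (m - 2)*(m^3 - 5*m^2 - 4*m + 20) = (m - 2)*(m + 2)*(m^2 - 7*m + 10) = (m - 2)^2*(m + 2)*(m - 5)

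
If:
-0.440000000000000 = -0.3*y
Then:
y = 1.47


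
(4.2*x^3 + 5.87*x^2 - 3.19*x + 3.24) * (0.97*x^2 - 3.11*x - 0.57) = 4.074*x^5 - 7.3681*x^4 - 23.744*x^3 + 9.7178*x^2 - 8.2581*x - 1.8468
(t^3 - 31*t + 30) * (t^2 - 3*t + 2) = t^5 - 3*t^4 - 29*t^3 + 123*t^2 - 152*t + 60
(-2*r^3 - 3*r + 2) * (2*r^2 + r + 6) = -4*r^5 - 2*r^4 - 18*r^3 + r^2 - 16*r + 12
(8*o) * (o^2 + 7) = 8*o^3 + 56*o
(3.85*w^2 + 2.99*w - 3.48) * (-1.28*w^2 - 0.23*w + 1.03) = -4.928*w^4 - 4.7127*w^3 + 7.7322*w^2 + 3.8801*w - 3.5844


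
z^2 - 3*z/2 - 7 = (z - 7/2)*(z + 2)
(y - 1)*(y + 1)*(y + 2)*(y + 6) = y^4 + 8*y^3 + 11*y^2 - 8*y - 12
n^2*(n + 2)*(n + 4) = n^4 + 6*n^3 + 8*n^2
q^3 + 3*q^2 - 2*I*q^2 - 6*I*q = q*(q + 3)*(q - 2*I)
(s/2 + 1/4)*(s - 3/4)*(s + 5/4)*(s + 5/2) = s^4/2 + 7*s^3/4 + 29*s^2/32 - 35*s/32 - 75/128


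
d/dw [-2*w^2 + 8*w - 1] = 8 - 4*w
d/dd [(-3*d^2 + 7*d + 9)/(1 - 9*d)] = (27*d^2 - 6*d + 88)/(81*d^2 - 18*d + 1)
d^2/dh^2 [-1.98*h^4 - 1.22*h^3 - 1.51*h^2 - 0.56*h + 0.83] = -23.76*h^2 - 7.32*h - 3.02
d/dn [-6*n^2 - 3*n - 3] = -12*n - 3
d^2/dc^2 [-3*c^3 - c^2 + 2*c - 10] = -18*c - 2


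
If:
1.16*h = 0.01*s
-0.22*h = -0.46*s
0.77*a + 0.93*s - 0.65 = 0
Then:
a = 0.84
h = 0.00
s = 0.00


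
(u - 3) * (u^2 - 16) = u^3 - 3*u^2 - 16*u + 48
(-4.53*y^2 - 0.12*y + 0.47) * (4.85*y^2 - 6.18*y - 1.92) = -21.9705*y^4 + 27.4134*y^3 + 11.7187*y^2 - 2.6742*y - 0.9024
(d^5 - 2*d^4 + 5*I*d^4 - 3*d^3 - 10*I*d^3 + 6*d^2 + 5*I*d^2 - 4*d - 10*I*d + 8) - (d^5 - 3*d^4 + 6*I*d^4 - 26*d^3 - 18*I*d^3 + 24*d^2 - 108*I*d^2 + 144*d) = d^4 - I*d^4 + 23*d^3 + 8*I*d^3 - 18*d^2 + 113*I*d^2 - 148*d - 10*I*d + 8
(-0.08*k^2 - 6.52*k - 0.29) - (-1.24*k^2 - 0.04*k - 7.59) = 1.16*k^2 - 6.48*k + 7.3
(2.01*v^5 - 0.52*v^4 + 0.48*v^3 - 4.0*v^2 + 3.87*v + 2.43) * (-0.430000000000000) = -0.8643*v^5 + 0.2236*v^4 - 0.2064*v^3 + 1.72*v^2 - 1.6641*v - 1.0449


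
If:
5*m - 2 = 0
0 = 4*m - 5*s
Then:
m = 2/5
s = 8/25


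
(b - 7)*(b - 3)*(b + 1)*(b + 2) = b^4 - 7*b^3 - 7*b^2 + 43*b + 42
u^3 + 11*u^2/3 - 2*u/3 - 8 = (u - 4/3)*(u + 2)*(u + 3)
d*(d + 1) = d^2 + d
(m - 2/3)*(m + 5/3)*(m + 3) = m^3 + 4*m^2 + 17*m/9 - 10/3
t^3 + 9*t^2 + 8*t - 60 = (t - 2)*(t + 5)*(t + 6)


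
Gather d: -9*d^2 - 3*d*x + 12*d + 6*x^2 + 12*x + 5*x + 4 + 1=-9*d^2 + d*(12 - 3*x) + 6*x^2 + 17*x + 5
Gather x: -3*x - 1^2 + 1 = -3*x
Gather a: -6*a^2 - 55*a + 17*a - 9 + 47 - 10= -6*a^2 - 38*a + 28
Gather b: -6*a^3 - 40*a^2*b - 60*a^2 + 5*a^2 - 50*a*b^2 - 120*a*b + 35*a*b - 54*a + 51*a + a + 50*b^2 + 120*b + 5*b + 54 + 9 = -6*a^3 - 55*a^2 - 2*a + b^2*(50 - 50*a) + b*(-40*a^2 - 85*a + 125) + 63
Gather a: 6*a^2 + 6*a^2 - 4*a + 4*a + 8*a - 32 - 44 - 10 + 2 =12*a^2 + 8*a - 84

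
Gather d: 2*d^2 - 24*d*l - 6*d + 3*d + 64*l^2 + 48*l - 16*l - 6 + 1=2*d^2 + d*(-24*l - 3) + 64*l^2 + 32*l - 5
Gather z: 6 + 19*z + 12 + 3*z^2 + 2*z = 3*z^2 + 21*z + 18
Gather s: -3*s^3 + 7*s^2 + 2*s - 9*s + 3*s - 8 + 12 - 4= -3*s^3 + 7*s^2 - 4*s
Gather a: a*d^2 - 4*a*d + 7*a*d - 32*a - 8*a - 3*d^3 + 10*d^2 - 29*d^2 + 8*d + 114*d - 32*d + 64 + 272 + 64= a*(d^2 + 3*d - 40) - 3*d^3 - 19*d^2 + 90*d + 400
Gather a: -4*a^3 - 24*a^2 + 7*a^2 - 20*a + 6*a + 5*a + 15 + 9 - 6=-4*a^3 - 17*a^2 - 9*a + 18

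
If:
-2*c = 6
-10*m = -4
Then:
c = -3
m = 2/5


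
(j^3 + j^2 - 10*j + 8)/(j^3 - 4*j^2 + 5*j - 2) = (j + 4)/(j - 1)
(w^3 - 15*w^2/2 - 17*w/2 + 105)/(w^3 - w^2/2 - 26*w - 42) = (w - 5)/(w + 2)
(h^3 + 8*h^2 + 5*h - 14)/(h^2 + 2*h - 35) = (h^2 + h - 2)/(h - 5)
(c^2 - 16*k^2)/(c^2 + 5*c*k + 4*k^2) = (c - 4*k)/(c + k)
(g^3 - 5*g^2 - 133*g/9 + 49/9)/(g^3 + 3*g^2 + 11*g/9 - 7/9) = (g - 7)/(g + 1)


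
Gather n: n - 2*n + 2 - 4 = -n - 2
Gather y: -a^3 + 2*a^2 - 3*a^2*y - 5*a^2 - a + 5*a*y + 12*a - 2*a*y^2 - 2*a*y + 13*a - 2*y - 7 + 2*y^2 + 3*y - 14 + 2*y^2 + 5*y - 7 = -a^3 - 3*a^2 + 24*a + y^2*(4 - 2*a) + y*(-3*a^2 + 3*a + 6) - 28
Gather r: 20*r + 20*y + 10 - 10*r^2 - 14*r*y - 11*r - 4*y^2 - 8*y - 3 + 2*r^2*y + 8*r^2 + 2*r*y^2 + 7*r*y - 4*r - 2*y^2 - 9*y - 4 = r^2*(2*y - 2) + r*(2*y^2 - 7*y + 5) - 6*y^2 + 3*y + 3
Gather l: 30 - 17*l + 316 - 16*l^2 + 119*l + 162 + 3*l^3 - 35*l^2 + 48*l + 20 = 3*l^3 - 51*l^2 + 150*l + 528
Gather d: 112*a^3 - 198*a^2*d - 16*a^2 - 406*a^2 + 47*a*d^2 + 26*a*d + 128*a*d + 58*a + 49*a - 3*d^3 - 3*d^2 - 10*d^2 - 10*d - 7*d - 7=112*a^3 - 422*a^2 + 107*a - 3*d^3 + d^2*(47*a - 13) + d*(-198*a^2 + 154*a - 17) - 7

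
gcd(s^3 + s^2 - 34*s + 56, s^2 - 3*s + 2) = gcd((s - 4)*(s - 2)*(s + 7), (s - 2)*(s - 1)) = s - 2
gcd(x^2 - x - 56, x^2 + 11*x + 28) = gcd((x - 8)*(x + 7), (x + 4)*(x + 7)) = x + 7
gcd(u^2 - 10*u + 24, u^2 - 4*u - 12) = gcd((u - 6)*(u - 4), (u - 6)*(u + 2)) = u - 6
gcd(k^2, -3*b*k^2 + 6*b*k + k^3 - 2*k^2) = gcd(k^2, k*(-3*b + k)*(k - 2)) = k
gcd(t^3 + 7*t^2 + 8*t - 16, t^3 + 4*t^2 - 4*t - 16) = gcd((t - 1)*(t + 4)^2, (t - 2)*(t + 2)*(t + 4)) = t + 4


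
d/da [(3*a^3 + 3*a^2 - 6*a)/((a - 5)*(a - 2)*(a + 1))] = 3*(-7*a^4 + 10*a^3 + 21*a^2 + 20*a - 20)/(a^6 - 12*a^5 + 42*a^4 - 16*a^3 - 111*a^2 + 60*a + 100)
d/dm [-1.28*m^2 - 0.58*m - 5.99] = -2.56*m - 0.58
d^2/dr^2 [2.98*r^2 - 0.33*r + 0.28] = 5.96000000000000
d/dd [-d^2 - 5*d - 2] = -2*d - 5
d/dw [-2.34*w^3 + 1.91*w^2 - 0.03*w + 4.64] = -7.02*w^2 + 3.82*w - 0.03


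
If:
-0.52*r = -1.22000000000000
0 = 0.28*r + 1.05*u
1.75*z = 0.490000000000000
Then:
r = 2.35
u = -0.63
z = 0.28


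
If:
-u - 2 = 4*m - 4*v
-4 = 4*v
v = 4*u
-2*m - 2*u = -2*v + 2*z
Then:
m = -23/16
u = -1/4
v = -1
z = 11/16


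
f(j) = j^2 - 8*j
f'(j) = 2*j - 8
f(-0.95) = 8.50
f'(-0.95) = -9.90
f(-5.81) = 80.24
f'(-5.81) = -19.62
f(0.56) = -4.17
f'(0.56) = -6.88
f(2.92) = -14.83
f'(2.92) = -2.16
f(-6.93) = 103.46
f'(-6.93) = -21.86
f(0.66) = -4.84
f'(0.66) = -6.68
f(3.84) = -15.97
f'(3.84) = -0.32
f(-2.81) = 30.38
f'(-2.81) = -13.62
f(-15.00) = 345.00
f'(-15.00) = -38.00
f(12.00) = 48.00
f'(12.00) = 16.00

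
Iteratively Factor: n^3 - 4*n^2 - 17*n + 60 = (n + 4)*(n^2 - 8*n + 15) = (n - 3)*(n + 4)*(n - 5)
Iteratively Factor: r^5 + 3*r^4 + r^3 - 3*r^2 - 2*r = (r + 1)*(r^4 + 2*r^3 - r^2 - 2*r) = (r + 1)*(r + 2)*(r^3 - r) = (r + 1)^2*(r + 2)*(r^2 - r) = (r - 1)*(r + 1)^2*(r + 2)*(r)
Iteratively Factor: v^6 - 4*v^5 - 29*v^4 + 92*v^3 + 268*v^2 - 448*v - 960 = (v + 4)*(v^5 - 8*v^4 + 3*v^3 + 80*v^2 - 52*v - 240) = (v + 2)*(v + 4)*(v^4 - 10*v^3 + 23*v^2 + 34*v - 120) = (v + 2)^2*(v + 4)*(v^3 - 12*v^2 + 47*v - 60) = (v - 5)*(v + 2)^2*(v + 4)*(v^2 - 7*v + 12) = (v - 5)*(v - 4)*(v + 2)^2*(v + 4)*(v - 3)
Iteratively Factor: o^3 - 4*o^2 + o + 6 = (o + 1)*(o^2 - 5*o + 6) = (o - 2)*(o + 1)*(o - 3)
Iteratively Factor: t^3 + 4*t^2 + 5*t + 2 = (t + 1)*(t^2 + 3*t + 2) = (t + 1)*(t + 2)*(t + 1)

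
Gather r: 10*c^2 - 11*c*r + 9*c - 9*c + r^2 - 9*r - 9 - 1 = 10*c^2 + r^2 + r*(-11*c - 9) - 10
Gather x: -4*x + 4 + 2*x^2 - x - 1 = 2*x^2 - 5*x + 3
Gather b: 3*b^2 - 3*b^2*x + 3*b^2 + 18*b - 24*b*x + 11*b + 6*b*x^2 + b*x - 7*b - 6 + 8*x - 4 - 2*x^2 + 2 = b^2*(6 - 3*x) + b*(6*x^2 - 23*x + 22) - 2*x^2 + 8*x - 8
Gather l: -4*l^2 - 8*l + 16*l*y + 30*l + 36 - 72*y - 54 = -4*l^2 + l*(16*y + 22) - 72*y - 18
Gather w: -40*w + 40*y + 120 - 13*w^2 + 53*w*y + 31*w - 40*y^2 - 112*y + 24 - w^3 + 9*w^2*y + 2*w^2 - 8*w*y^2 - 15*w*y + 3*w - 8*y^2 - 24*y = -w^3 + w^2*(9*y - 11) + w*(-8*y^2 + 38*y - 6) - 48*y^2 - 96*y + 144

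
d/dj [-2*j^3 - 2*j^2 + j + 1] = -6*j^2 - 4*j + 1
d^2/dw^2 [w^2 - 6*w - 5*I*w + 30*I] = 2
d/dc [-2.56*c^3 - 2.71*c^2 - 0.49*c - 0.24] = -7.68*c^2 - 5.42*c - 0.49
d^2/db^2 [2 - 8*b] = 0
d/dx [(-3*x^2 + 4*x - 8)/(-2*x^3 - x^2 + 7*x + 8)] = (-6*x^4 + 16*x^3 - 65*x^2 - 64*x + 88)/(4*x^6 + 4*x^5 - 27*x^4 - 46*x^3 + 33*x^2 + 112*x + 64)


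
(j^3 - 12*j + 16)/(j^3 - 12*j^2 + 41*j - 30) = (j^3 - 12*j + 16)/(j^3 - 12*j^2 + 41*j - 30)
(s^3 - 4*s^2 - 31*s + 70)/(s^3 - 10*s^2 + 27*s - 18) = (s^3 - 4*s^2 - 31*s + 70)/(s^3 - 10*s^2 + 27*s - 18)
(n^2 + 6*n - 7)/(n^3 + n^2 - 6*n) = (n^2 + 6*n - 7)/(n*(n^2 + n - 6))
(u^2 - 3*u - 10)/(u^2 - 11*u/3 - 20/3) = 3*(u + 2)/(3*u + 4)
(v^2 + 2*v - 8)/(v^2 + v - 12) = (v - 2)/(v - 3)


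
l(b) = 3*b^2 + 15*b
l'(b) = 6*b + 15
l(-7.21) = 47.80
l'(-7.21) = -28.26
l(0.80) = 13.92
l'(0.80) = 19.80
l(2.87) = 67.76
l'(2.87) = 32.22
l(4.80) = 141.12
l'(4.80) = 43.80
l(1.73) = 34.93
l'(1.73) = 25.38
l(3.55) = 91.06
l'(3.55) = 36.30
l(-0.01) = -0.15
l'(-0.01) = 14.94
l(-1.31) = -14.50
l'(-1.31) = 7.14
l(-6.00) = 18.00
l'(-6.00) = -21.00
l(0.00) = 0.00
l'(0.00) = 15.00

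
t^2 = t^2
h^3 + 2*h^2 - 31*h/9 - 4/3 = (h - 4/3)*(h + 1/3)*(h + 3)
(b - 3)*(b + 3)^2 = b^3 + 3*b^2 - 9*b - 27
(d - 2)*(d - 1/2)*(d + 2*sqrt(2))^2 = d^4 - 5*d^3/2 + 4*sqrt(2)*d^3 - 10*sqrt(2)*d^2 + 9*d^2 - 20*d + 4*sqrt(2)*d + 8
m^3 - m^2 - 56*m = m*(m - 8)*(m + 7)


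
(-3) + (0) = -3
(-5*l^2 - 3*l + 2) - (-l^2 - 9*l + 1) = -4*l^2 + 6*l + 1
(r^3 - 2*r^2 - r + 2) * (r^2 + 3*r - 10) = r^5 + r^4 - 17*r^3 + 19*r^2 + 16*r - 20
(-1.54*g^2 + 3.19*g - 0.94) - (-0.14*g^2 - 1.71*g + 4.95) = -1.4*g^2 + 4.9*g - 5.89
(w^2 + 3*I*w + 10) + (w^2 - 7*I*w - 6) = 2*w^2 - 4*I*w + 4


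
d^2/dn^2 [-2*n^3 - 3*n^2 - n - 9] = -12*n - 6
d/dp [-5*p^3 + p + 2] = 1 - 15*p^2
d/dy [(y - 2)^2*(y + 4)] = 3*y^2 - 12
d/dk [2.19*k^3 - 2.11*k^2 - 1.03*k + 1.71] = 6.57*k^2 - 4.22*k - 1.03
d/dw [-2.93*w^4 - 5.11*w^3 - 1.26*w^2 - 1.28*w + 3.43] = -11.72*w^3 - 15.33*w^2 - 2.52*w - 1.28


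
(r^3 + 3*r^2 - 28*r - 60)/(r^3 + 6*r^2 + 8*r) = (r^2 + r - 30)/(r*(r + 4))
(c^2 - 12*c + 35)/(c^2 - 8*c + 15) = (c - 7)/(c - 3)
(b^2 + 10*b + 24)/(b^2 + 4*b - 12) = (b + 4)/(b - 2)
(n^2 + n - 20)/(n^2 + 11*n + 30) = (n - 4)/(n + 6)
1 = 1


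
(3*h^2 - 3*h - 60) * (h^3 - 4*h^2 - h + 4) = 3*h^5 - 15*h^4 - 51*h^3 + 255*h^2 + 48*h - 240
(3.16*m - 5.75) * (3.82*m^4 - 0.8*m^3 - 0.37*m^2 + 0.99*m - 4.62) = 12.0712*m^5 - 24.493*m^4 + 3.4308*m^3 + 5.2559*m^2 - 20.2917*m + 26.565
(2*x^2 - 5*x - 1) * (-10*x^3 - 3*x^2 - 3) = -20*x^5 + 44*x^4 + 25*x^3 - 3*x^2 + 15*x + 3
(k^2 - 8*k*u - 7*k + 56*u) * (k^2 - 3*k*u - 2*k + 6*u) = k^4 - 11*k^3*u - 9*k^3 + 24*k^2*u^2 + 99*k^2*u + 14*k^2 - 216*k*u^2 - 154*k*u + 336*u^2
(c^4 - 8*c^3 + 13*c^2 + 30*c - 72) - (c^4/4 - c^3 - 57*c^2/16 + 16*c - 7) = 3*c^4/4 - 7*c^3 + 265*c^2/16 + 14*c - 65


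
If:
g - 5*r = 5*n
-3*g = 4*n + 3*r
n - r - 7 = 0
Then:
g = -35/37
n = 126/37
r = -133/37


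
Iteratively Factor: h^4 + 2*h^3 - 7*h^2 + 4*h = (h - 1)*(h^3 + 3*h^2 - 4*h) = h*(h - 1)*(h^2 + 3*h - 4) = h*(h - 1)*(h + 4)*(h - 1)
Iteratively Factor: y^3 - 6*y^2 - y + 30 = (y - 5)*(y^2 - y - 6) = (y - 5)*(y - 3)*(y + 2)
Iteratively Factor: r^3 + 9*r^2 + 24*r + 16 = (r + 1)*(r^2 + 8*r + 16) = (r + 1)*(r + 4)*(r + 4)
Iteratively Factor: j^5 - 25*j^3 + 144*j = (j - 3)*(j^4 + 3*j^3 - 16*j^2 - 48*j) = j*(j - 3)*(j^3 + 3*j^2 - 16*j - 48) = j*(j - 4)*(j - 3)*(j^2 + 7*j + 12) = j*(j - 4)*(j - 3)*(j + 3)*(j + 4)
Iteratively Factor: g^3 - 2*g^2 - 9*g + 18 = (g - 3)*(g^2 + g - 6) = (g - 3)*(g - 2)*(g + 3)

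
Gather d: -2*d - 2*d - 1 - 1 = -4*d - 2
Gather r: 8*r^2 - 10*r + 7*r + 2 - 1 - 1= 8*r^2 - 3*r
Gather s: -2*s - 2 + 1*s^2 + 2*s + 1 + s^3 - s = s^3 + s^2 - s - 1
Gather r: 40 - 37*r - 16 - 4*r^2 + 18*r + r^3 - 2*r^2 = r^3 - 6*r^2 - 19*r + 24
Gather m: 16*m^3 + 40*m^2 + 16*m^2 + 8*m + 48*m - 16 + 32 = 16*m^3 + 56*m^2 + 56*m + 16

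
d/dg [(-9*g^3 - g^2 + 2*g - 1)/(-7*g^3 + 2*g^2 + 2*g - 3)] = (-25*g^4 - 8*g^3 + 54*g^2 + 10*g - 4)/(49*g^6 - 28*g^5 - 24*g^4 + 50*g^3 - 8*g^2 - 12*g + 9)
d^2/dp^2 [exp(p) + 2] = exp(p)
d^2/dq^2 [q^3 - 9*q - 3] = 6*q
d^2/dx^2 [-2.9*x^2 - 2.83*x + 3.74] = -5.80000000000000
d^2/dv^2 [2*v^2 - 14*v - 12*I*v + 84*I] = 4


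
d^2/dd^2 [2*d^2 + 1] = 4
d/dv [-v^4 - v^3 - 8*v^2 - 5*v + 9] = -4*v^3 - 3*v^2 - 16*v - 5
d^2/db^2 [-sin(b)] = sin(b)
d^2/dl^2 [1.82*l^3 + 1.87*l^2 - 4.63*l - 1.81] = 10.92*l + 3.74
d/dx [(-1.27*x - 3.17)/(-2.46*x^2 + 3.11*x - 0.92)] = (-3.1242*x^2 - 15.5964*x + 11.0271)/(6.0516*x^4 - 15.3012*x^3 + 14.1985*x^2 - 5.7224*x + 0.8464)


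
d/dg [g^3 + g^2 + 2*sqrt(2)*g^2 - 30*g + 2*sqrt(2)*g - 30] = 3*g^2 + 2*g + 4*sqrt(2)*g - 30 + 2*sqrt(2)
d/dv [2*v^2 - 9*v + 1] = 4*v - 9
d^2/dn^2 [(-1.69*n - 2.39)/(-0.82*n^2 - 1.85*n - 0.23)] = ((1.64*n + 1.85)*(1.69*n + 2.39)*(3.28*n + 3.7) - (8.3148*n + 10.1726)*(0.82*n^2 + 1.85*n + 0.23))/(0.82*n^2 + 1.85*n + 0.23)^3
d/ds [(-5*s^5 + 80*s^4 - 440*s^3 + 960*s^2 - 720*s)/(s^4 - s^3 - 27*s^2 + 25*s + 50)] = 5*(-s^6 - 2*s^5 + 149*s^4 - 744*s^3 + 378*s^2 + 3000*s - 1800)/(s^6 + 2*s^5 - 49*s^4 - 100*s^3 + 575*s^2 + 1250*s + 625)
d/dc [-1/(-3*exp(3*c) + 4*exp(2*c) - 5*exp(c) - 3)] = (-9*exp(2*c) + 8*exp(c) - 5)*exp(c)/(3*exp(3*c) - 4*exp(2*c) + 5*exp(c) + 3)^2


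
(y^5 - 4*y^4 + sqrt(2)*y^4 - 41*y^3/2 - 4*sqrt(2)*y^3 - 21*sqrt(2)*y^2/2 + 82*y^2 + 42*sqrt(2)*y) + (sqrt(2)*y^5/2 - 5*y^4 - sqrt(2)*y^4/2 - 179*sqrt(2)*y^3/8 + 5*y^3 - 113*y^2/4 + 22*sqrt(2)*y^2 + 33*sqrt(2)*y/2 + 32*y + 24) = sqrt(2)*y^5/2 + y^5 - 9*y^4 + sqrt(2)*y^4/2 - 211*sqrt(2)*y^3/8 - 31*y^3/2 + 23*sqrt(2)*y^2/2 + 215*y^2/4 + 32*y + 117*sqrt(2)*y/2 + 24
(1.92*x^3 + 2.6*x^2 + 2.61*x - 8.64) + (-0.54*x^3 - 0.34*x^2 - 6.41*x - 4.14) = 1.38*x^3 + 2.26*x^2 - 3.8*x - 12.78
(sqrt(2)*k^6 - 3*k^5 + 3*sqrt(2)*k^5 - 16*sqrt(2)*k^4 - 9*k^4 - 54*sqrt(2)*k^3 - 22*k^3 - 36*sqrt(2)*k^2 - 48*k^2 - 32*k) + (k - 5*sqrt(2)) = sqrt(2)*k^6 - 3*k^5 + 3*sqrt(2)*k^5 - 16*sqrt(2)*k^4 - 9*k^4 - 54*sqrt(2)*k^3 - 22*k^3 - 36*sqrt(2)*k^2 - 48*k^2 - 31*k - 5*sqrt(2)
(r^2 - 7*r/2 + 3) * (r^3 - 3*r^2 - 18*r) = r^5 - 13*r^4/2 - 9*r^3/2 + 54*r^2 - 54*r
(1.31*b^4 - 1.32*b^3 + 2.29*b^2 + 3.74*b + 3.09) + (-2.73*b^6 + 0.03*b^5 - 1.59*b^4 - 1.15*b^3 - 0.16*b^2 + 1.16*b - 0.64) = -2.73*b^6 + 0.03*b^5 - 0.28*b^4 - 2.47*b^3 + 2.13*b^2 + 4.9*b + 2.45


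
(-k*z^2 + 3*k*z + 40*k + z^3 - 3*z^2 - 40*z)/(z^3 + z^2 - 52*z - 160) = (-k + z)/(z + 4)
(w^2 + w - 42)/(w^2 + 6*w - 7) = (w - 6)/(w - 1)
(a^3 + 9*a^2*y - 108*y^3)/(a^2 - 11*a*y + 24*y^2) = (-a^2 - 12*a*y - 36*y^2)/(-a + 8*y)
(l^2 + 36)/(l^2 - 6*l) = (l^2 + 36)/(l*(l - 6))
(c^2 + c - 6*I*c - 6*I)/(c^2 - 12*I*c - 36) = (c + 1)/(c - 6*I)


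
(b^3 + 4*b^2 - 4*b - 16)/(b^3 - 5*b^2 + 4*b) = (b^3 + 4*b^2 - 4*b - 16)/(b*(b^2 - 5*b + 4))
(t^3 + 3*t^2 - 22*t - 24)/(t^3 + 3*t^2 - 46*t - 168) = (t^2 - 3*t - 4)/(t^2 - 3*t - 28)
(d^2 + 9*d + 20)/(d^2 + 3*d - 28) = (d^2 + 9*d + 20)/(d^2 + 3*d - 28)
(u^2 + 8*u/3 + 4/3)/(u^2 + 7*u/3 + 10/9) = 3*(u + 2)/(3*u + 5)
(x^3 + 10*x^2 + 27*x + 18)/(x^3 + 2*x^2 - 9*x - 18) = (x^2 + 7*x + 6)/(x^2 - x - 6)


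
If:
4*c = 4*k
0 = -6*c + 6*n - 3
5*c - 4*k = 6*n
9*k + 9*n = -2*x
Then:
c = -3/5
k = -3/5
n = -1/10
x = 63/20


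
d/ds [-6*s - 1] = -6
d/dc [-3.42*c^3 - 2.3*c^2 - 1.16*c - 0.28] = -10.26*c^2 - 4.6*c - 1.16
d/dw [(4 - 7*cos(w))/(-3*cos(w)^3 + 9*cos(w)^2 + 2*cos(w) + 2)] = 16*(42*cos(w)^3 - 99*cos(w)^2 + 72*cos(w) + 22)*sin(w)/(36*sin(w)^2 + cos(w) + 3*cos(3*w) - 44)^2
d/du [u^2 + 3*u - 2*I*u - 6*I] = 2*u + 3 - 2*I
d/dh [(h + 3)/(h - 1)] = -4/(h - 1)^2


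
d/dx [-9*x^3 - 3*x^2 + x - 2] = -27*x^2 - 6*x + 1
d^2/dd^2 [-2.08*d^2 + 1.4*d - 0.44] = -4.16000000000000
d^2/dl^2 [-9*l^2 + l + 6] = -18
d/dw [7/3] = 0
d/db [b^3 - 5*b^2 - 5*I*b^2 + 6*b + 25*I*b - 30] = 3*b^2 - 10*b - 10*I*b + 6 + 25*I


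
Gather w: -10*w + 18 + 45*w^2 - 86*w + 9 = 45*w^2 - 96*w + 27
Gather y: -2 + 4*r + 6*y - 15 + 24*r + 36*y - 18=28*r + 42*y - 35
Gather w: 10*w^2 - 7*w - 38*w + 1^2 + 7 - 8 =10*w^2 - 45*w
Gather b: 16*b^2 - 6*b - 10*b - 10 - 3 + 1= 16*b^2 - 16*b - 12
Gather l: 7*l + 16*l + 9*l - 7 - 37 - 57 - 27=32*l - 128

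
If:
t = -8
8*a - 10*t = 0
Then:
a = -10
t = -8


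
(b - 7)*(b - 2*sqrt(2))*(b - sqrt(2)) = b^3 - 7*b^2 - 3*sqrt(2)*b^2 + 4*b + 21*sqrt(2)*b - 28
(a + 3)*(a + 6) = a^2 + 9*a + 18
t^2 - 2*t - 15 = (t - 5)*(t + 3)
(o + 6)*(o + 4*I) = o^2 + 6*o + 4*I*o + 24*I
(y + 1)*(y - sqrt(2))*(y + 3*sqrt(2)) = y^3 + y^2 + 2*sqrt(2)*y^2 - 6*y + 2*sqrt(2)*y - 6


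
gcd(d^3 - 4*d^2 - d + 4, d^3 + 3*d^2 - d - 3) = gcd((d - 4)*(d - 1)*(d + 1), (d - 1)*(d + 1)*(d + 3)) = d^2 - 1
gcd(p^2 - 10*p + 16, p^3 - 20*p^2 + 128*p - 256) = p - 8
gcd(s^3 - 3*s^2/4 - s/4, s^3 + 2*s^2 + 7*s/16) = s^2 + s/4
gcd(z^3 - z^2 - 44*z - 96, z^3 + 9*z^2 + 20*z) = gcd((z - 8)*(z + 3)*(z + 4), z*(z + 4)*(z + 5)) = z + 4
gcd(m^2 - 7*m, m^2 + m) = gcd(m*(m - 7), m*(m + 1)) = m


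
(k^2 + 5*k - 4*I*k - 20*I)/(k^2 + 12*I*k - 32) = (k^2 + k*(5 - 4*I) - 20*I)/(k^2 + 12*I*k - 32)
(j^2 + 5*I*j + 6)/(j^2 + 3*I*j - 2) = (j^2 + 5*I*j + 6)/(j^2 + 3*I*j - 2)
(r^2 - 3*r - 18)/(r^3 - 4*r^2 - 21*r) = (r - 6)/(r*(r - 7))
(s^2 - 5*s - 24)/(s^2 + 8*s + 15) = (s - 8)/(s + 5)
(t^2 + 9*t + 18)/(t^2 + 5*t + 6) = (t + 6)/(t + 2)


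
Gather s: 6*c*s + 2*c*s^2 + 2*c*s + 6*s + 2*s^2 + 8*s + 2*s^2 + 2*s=s^2*(2*c + 4) + s*(8*c + 16)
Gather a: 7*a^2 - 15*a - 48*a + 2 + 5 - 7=7*a^2 - 63*a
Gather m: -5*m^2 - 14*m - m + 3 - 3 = -5*m^2 - 15*m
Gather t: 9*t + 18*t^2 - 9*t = 18*t^2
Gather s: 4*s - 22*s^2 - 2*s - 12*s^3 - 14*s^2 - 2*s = -12*s^3 - 36*s^2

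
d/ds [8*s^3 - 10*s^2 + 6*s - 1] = 24*s^2 - 20*s + 6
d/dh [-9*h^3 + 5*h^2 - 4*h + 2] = -27*h^2 + 10*h - 4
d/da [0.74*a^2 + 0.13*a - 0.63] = 1.48*a + 0.13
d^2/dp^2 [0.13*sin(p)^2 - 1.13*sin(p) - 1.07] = 1.13*sin(p) + 0.26*cos(2*p)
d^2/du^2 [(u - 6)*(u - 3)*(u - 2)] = 6*u - 22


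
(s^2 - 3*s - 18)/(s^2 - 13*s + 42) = (s + 3)/(s - 7)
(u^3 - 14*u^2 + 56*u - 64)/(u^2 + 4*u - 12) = (u^2 - 12*u + 32)/(u + 6)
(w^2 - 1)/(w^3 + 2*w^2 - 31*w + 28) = (w + 1)/(w^2 + 3*w - 28)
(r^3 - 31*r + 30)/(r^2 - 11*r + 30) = (r^2 + 5*r - 6)/(r - 6)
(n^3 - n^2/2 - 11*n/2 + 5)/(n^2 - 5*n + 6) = (2*n^2 + 3*n - 5)/(2*(n - 3))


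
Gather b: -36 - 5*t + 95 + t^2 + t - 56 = t^2 - 4*t + 3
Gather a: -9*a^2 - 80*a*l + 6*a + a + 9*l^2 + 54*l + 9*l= -9*a^2 + a*(7 - 80*l) + 9*l^2 + 63*l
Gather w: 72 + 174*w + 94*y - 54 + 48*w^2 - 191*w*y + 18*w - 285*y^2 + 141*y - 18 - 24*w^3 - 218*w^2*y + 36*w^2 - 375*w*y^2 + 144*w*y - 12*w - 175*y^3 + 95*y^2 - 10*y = -24*w^3 + w^2*(84 - 218*y) + w*(-375*y^2 - 47*y + 180) - 175*y^3 - 190*y^2 + 225*y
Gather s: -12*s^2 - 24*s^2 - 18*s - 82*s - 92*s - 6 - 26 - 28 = -36*s^2 - 192*s - 60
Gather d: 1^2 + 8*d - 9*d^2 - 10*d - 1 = -9*d^2 - 2*d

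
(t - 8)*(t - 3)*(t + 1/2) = t^3 - 21*t^2/2 + 37*t/2 + 12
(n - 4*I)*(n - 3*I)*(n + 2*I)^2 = n^4 - 3*I*n^3 + 12*n^2 - 20*I*n + 48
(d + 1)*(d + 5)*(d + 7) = d^3 + 13*d^2 + 47*d + 35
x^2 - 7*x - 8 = (x - 8)*(x + 1)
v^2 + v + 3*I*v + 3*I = (v + 1)*(v + 3*I)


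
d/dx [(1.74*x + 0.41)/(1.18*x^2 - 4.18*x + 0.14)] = (-2.0532*x^2 - 0.9676*x + 1.9574)/(1.3924*x^4 - 9.8648*x^3 + 17.8028*x^2 - 1.1704*x + 0.0196)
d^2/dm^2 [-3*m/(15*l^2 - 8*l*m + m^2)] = 6*(-4*m*(4*l - m)^2 + (-8*l + 3*m)*(15*l^2 - 8*l*m + m^2))/(15*l^2 - 8*l*m + m^2)^3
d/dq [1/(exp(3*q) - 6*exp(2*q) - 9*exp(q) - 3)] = 3*(-exp(2*q) + 4*exp(q) + 3)*exp(q)/(-exp(3*q) + 6*exp(2*q) + 9*exp(q) + 3)^2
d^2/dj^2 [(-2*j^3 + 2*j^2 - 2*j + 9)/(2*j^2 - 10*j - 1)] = 4*(-86*j^3 + 30*j^2 - 279*j + 470)/(8*j^6 - 120*j^5 + 588*j^4 - 880*j^3 - 294*j^2 - 30*j - 1)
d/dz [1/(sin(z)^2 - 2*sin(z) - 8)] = 2*(1 - sin(z))*cos(z)/((sin(z) - 4)^2*(sin(z) + 2)^2)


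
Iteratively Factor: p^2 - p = (p)*(p - 1)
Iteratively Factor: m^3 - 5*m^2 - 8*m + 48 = (m - 4)*(m^2 - m - 12) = (m - 4)^2*(m + 3)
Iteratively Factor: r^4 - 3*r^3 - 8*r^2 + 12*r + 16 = (r - 2)*(r^3 - r^2 - 10*r - 8) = (r - 2)*(r + 2)*(r^2 - 3*r - 4) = (r - 4)*(r - 2)*(r + 2)*(r + 1)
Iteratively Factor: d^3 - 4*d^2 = (d)*(d^2 - 4*d) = d^2*(d - 4)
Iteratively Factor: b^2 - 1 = (b + 1)*(b - 1)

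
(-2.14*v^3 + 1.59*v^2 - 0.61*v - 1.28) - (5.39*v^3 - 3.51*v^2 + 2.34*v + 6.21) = -7.53*v^3 + 5.1*v^2 - 2.95*v - 7.49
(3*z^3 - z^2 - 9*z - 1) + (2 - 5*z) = 3*z^3 - z^2 - 14*z + 1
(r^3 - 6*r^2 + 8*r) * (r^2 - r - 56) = r^5 - 7*r^4 - 42*r^3 + 328*r^2 - 448*r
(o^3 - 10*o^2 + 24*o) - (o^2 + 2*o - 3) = o^3 - 11*o^2 + 22*o + 3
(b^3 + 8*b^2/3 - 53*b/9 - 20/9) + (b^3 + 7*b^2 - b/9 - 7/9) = 2*b^3 + 29*b^2/3 - 6*b - 3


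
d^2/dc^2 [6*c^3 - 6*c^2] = 36*c - 12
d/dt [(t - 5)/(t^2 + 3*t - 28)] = (t^2 + 3*t - (t - 5)*(2*t + 3) - 28)/(t^2 + 3*t - 28)^2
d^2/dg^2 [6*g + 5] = 0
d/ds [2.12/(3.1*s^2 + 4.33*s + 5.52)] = (-13.144*s - 9.1796)/(3.1*s^2 + 4.33*s + 5.52)^2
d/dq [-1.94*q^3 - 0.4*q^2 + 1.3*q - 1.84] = -5.82*q^2 - 0.8*q + 1.3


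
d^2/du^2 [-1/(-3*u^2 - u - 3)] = 2*(-9*u^2 - 3*u + (6*u + 1)^2 - 9)/(3*u^2 + u + 3)^3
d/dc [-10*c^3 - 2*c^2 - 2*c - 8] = -30*c^2 - 4*c - 2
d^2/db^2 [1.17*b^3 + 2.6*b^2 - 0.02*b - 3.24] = 7.02*b + 5.2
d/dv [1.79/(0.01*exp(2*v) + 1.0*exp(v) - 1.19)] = (-0.0358*exp(v) - 1.79)*exp(v)/(0.01*exp(2*v) + 1.0*exp(v) - 1.19)^2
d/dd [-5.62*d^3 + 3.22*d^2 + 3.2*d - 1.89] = -16.86*d^2 + 6.44*d + 3.2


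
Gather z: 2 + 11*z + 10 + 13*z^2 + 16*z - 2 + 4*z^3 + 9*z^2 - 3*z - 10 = 4*z^3 + 22*z^2 + 24*z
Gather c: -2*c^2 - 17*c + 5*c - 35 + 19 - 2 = -2*c^2 - 12*c - 18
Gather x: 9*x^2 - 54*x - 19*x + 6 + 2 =9*x^2 - 73*x + 8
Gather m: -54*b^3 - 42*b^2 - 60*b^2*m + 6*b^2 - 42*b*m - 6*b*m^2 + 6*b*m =-54*b^3 - 36*b^2 - 6*b*m^2 + m*(-60*b^2 - 36*b)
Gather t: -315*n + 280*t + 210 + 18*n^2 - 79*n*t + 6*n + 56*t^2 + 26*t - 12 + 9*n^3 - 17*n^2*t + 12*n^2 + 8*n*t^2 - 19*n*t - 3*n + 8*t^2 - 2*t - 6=9*n^3 + 30*n^2 - 312*n + t^2*(8*n + 64) + t*(-17*n^2 - 98*n + 304) + 192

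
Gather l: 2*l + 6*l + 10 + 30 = 8*l + 40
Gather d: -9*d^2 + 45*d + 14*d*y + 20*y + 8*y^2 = -9*d^2 + d*(14*y + 45) + 8*y^2 + 20*y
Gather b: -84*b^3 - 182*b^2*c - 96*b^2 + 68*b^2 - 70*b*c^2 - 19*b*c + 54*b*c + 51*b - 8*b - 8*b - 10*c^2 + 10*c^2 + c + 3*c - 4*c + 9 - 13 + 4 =-84*b^3 + b^2*(-182*c - 28) + b*(-70*c^2 + 35*c + 35)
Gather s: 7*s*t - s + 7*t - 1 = s*(7*t - 1) + 7*t - 1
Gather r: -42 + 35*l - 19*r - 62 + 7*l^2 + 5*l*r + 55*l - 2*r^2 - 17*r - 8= 7*l^2 + 90*l - 2*r^2 + r*(5*l - 36) - 112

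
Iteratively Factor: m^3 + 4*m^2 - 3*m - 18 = (m - 2)*(m^2 + 6*m + 9) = (m - 2)*(m + 3)*(m + 3)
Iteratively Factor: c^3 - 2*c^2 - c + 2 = (c - 2)*(c^2 - 1) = (c - 2)*(c - 1)*(c + 1)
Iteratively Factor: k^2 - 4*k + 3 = (k - 3)*(k - 1)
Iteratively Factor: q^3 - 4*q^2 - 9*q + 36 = (q - 3)*(q^2 - q - 12) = (q - 3)*(q + 3)*(q - 4)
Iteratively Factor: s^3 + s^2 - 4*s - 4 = (s - 2)*(s^2 + 3*s + 2) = (s - 2)*(s + 1)*(s + 2)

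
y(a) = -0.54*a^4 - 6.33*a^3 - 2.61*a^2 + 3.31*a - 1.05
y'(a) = -2.16*a^3 - 18.99*a^2 - 5.22*a + 3.31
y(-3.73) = 174.26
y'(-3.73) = -129.33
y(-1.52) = 7.24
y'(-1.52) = -25.04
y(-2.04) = 25.72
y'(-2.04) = -46.73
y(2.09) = -73.62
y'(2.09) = -110.27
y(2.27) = -95.37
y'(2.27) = -131.66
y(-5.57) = 473.64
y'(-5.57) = -183.51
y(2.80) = -184.39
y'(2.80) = -207.60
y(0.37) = -0.51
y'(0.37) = -1.33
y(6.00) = -2142.27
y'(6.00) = -1178.21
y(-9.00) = 829.38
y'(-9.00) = 86.74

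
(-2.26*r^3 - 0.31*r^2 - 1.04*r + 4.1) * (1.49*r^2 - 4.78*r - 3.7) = -3.3674*r^5 + 10.3409*r^4 + 8.2942*r^3 + 12.2272*r^2 - 15.75*r - 15.17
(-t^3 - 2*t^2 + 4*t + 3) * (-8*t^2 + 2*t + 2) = 8*t^5 + 14*t^4 - 38*t^3 - 20*t^2 + 14*t + 6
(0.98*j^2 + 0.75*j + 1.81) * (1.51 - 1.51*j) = -1.4798*j^3 + 0.3473*j^2 - 1.6006*j + 2.7331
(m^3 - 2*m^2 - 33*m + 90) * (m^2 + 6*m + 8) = m^5 + 4*m^4 - 37*m^3 - 124*m^2 + 276*m + 720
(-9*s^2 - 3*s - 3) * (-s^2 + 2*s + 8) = 9*s^4 - 15*s^3 - 75*s^2 - 30*s - 24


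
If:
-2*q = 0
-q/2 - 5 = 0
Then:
No Solution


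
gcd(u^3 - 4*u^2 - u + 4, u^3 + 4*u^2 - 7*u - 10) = u + 1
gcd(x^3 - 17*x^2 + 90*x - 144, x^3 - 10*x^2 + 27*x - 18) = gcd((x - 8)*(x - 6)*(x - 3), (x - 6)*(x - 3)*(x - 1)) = x^2 - 9*x + 18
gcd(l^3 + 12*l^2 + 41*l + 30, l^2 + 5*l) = l + 5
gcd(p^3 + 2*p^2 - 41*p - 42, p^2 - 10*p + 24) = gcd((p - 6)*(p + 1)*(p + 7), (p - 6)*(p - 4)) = p - 6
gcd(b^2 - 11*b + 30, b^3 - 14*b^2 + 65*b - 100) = b - 5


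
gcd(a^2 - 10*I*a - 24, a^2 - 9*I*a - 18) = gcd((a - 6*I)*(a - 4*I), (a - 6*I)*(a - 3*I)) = a - 6*I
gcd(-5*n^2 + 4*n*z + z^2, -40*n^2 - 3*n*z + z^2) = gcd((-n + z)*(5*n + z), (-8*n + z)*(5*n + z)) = 5*n + z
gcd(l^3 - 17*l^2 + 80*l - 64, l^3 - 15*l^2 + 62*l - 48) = l^2 - 9*l + 8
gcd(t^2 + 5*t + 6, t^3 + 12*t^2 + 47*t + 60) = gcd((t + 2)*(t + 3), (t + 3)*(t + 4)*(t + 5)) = t + 3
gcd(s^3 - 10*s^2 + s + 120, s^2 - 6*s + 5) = s - 5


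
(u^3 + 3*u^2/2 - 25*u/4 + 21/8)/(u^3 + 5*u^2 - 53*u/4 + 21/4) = (u + 7/2)/(u + 7)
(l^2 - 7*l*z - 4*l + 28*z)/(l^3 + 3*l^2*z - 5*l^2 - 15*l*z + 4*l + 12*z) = (l - 7*z)/(l^2 + 3*l*z - l - 3*z)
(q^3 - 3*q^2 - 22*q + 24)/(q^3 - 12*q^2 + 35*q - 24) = (q^2 - 2*q - 24)/(q^2 - 11*q + 24)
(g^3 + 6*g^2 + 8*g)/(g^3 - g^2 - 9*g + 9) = g*(g^2 + 6*g + 8)/(g^3 - g^2 - 9*g + 9)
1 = 1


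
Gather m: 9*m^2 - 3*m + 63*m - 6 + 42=9*m^2 + 60*m + 36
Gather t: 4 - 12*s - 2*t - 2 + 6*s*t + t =-12*s + t*(6*s - 1) + 2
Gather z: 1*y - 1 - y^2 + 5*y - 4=-y^2 + 6*y - 5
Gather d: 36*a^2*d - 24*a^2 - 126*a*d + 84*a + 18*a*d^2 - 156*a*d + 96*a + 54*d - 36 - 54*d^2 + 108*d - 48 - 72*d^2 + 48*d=-24*a^2 + 180*a + d^2*(18*a - 126) + d*(36*a^2 - 282*a + 210) - 84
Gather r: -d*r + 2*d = -d*r + 2*d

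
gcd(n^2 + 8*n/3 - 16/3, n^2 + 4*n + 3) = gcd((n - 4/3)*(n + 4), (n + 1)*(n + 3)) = 1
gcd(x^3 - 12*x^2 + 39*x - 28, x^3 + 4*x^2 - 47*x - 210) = x - 7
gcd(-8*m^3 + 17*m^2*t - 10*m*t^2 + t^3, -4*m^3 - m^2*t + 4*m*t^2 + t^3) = -m + t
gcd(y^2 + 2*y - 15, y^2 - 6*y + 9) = y - 3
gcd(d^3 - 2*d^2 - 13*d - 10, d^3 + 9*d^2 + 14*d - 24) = 1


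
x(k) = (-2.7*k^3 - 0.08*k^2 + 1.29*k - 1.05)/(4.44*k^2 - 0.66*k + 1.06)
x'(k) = (0.66 - 8.88*k)*(-2.7*k^3 - 0.08*k^2 + 1.29*k - 1.05)/(4.44*k^2 - 0.66*k + 1.06)^2 + (-8.1*k^2 - 0.16*k + 1.29)/(4.44*k^2 - 0.66*k + 1.06)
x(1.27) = -0.69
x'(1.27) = -0.63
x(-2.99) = 1.56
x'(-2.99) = -0.66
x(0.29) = -0.60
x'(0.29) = 1.38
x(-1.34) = 0.36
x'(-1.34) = -0.86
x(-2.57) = 1.28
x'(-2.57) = -0.68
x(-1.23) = 0.26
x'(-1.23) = -0.90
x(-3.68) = 2.01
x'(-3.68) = -0.64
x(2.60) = -1.56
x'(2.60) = -0.65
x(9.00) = -5.54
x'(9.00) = -0.61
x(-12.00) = 7.15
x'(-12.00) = -0.61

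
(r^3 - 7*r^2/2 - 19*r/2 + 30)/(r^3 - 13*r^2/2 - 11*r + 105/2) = (r - 4)/(r - 7)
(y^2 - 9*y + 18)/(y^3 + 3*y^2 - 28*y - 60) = (y^2 - 9*y + 18)/(y^3 + 3*y^2 - 28*y - 60)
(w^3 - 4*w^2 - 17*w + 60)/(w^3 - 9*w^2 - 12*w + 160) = (w - 3)/(w - 8)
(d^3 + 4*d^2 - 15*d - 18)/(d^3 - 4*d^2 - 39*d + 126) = (d + 1)/(d - 7)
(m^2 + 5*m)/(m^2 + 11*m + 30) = m/(m + 6)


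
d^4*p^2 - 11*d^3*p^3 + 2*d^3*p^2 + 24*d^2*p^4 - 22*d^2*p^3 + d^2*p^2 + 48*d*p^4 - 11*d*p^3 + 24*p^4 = (d - 8*p)*(d - 3*p)*(d*p + p)^2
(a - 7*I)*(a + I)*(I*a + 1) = I*a^3 + 7*a^2 + I*a + 7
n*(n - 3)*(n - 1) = n^3 - 4*n^2 + 3*n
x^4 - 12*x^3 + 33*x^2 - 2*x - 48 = (x - 8)*(x - 3)*(x - 2)*(x + 1)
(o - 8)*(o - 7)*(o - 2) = o^3 - 17*o^2 + 86*o - 112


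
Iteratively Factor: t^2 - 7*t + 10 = (t - 5)*(t - 2)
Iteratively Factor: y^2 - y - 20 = (y - 5)*(y + 4)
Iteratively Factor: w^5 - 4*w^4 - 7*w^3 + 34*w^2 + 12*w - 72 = (w + 2)*(w^4 - 6*w^3 + 5*w^2 + 24*w - 36) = (w - 2)*(w + 2)*(w^3 - 4*w^2 - 3*w + 18) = (w - 2)*(w + 2)^2*(w^2 - 6*w + 9) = (w - 3)*(w - 2)*(w + 2)^2*(w - 3)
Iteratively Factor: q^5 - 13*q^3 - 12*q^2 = (q + 3)*(q^4 - 3*q^3 - 4*q^2) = q*(q + 3)*(q^3 - 3*q^2 - 4*q) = q*(q + 1)*(q + 3)*(q^2 - 4*q) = q*(q - 4)*(q + 1)*(q + 3)*(q)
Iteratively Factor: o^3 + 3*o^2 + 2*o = (o)*(o^2 + 3*o + 2) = o*(o + 1)*(o + 2)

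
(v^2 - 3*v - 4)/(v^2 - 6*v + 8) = (v + 1)/(v - 2)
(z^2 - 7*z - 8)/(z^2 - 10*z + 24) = (z^2 - 7*z - 8)/(z^2 - 10*z + 24)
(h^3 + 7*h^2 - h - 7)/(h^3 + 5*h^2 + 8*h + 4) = (h^2 + 6*h - 7)/(h^2 + 4*h + 4)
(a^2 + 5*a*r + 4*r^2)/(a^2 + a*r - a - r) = (a + 4*r)/(a - 1)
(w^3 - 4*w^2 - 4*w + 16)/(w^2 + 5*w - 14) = (w^2 - 2*w - 8)/(w + 7)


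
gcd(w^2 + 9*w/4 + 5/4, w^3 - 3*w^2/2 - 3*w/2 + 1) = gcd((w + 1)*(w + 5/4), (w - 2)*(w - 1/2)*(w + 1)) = w + 1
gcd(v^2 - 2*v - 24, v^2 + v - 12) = v + 4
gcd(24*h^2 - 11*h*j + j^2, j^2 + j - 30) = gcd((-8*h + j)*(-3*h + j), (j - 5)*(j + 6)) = 1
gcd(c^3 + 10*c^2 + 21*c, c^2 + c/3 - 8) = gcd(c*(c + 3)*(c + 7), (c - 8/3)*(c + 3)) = c + 3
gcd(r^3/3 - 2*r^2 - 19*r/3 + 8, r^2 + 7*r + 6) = 1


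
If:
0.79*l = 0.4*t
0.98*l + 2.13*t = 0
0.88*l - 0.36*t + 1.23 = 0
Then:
No Solution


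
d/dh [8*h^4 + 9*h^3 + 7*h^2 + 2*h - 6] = 32*h^3 + 27*h^2 + 14*h + 2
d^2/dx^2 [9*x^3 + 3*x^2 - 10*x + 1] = 54*x + 6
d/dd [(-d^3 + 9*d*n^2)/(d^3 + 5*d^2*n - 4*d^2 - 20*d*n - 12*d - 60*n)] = (-d*(d^2 - 9*n^2)*(-3*d^2 - 10*d*n + 8*d + 20*n + 12) + 3*(d^2 - 3*n^2)*(-d^3 - 5*d^2*n + 4*d^2 + 20*d*n + 12*d + 60*n))/(-d^3 - 5*d^2*n + 4*d^2 + 20*d*n + 12*d + 60*n)^2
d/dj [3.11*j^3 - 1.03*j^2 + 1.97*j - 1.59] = 9.33*j^2 - 2.06*j + 1.97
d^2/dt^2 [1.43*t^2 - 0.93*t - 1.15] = 2.86000000000000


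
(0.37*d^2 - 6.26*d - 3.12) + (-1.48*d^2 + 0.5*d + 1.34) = -1.11*d^2 - 5.76*d - 1.78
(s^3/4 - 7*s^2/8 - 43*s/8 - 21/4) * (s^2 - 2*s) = s^5/4 - 11*s^4/8 - 29*s^3/8 + 11*s^2/2 + 21*s/2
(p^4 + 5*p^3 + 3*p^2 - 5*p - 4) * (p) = p^5 + 5*p^4 + 3*p^3 - 5*p^2 - 4*p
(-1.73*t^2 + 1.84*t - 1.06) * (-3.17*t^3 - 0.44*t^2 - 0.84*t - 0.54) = 5.4841*t^5 - 5.0716*t^4 + 4.0038*t^3 - 0.145*t^2 - 0.1032*t + 0.5724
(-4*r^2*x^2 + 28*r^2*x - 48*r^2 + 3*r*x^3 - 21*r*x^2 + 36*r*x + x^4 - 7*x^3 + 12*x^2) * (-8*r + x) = 32*r^3*x^2 - 224*r^3*x + 384*r^3 - 28*r^2*x^3 + 196*r^2*x^2 - 336*r^2*x - 5*r*x^4 + 35*r*x^3 - 60*r*x^2 + x^5 - 7*x^4 + 12*x^3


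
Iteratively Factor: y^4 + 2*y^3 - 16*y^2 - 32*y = (y + 4)*(y^3 - 2*y^2 - 8*y) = y*(y + 4)*(y^2 - 2*y - 8) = y*(y - 4)*(y + 4)*(y + 2)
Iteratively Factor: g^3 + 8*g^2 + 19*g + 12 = (g + 4)*(g^2 + 4*g + 3) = (g + 1)*(g + 4)*(g + 3)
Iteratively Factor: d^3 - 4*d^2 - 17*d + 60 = (d + 4)*(d^2 - 8*d + 15) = (d - 3)*(d + 4)*(d - 5)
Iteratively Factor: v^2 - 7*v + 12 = (v - 4)*(v - 3)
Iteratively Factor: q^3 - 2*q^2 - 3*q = (q)*(q^2 - 2*q - 3) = q*(q - 3)*(q + 1)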